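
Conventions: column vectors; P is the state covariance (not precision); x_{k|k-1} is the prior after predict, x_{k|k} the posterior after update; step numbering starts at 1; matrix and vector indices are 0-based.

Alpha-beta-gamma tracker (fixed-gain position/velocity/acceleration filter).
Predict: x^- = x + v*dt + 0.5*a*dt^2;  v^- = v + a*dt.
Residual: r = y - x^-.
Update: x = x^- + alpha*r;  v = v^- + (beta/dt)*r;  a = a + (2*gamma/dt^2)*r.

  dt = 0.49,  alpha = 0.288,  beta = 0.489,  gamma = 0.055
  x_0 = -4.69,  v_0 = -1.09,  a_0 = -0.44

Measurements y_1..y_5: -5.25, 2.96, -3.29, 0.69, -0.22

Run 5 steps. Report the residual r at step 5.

resid = -4.4044

step 1: x_pred=-5.2769  r=0.0269  x^+=-5.2692  v^+=-1.2787  a^+=-0.4277
step 2: x_pred=-5.9471  r=8.9071  x^+=-3.3818  v^+=7.4006  a^+=3.6530
step 3: x_pred=0.6830  r=-3.9730  x^+=-0.4612  v^+=5.2257  a^+=1.8328
step 4: x_pred=2.3194  r=-1.6294  x^+=1.8501  v^+=4.4977  a^+=1.0863
step 5: x_pred=4.1844  r=-4.4044  x^+=2.9160  v^+=0.6346  a^+=-0.9315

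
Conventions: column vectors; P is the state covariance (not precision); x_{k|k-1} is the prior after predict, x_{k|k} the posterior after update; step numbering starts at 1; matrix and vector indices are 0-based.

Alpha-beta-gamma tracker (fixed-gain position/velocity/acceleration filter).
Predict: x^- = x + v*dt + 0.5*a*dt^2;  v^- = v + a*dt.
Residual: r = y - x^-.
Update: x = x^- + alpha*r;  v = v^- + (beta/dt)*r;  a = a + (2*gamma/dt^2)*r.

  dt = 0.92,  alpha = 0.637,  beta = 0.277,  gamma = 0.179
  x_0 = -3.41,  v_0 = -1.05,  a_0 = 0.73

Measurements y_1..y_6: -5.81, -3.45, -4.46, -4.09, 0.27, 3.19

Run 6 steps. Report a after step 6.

a_post = 1.9862

step 1: x_pred=-4.0671  r=-1.7429  x^+=-5.1773  v^+=-0.9032  a^+=-0.0072
step 2: x_pred=-6.0113  r=2.5613  x^+=-4.3797  v^+=-0.1386  a^+=1.0761
step 3: x_pred=-4.0519  r=-0.4081  x^+=-4.3118  v^+=0.7285  a^+=0.9035
step 4: x_pred=-3.2592  r=-0.8308  x^+=-3.7884  v^+=1.3096  a^+=0.5521
step 5: x_pred=-2.3499  r=2.6199  x^+=-0.6810  v^+=2.6064  a^+=1.6603
step 6: x_pred=2.4195  r=0.7705  x^+=2.9103  v^+=4.3658  a^+=1.9862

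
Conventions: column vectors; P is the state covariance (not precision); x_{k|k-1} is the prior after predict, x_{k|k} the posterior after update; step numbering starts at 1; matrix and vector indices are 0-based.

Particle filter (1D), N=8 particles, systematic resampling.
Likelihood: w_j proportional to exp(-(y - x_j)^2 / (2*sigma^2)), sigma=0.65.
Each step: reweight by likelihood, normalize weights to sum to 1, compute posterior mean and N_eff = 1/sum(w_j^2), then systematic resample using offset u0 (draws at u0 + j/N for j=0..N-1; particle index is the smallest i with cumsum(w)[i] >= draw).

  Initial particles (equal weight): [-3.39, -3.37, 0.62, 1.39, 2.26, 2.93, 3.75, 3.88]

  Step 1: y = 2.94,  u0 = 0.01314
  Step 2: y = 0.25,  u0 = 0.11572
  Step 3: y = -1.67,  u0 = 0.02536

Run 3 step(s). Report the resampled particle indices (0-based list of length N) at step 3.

step 1: w=[0.0000, 0.0000, 0.0007, 0.0238, 0.2362, 0.4081, 0.1878, 0.1435]  mean=3.0238  Neff=3.5874  idx=[3, 4, 5, 5, 5, 5, 6, 7]
step 2: w=[0.9589, 0.0374, 0.0009, 0.0009, 0.0009, 0.0009, 0.0000, 0.0000]  mean=1.4282  Neff=1.0858  idx=[0, 0, 0, 0, 0, 0, 0, 1]
step 3: w=[0.1428, 0.1428, 0.1428, 0.1428, 0.1428, 0.1428, 0.1428, 0.0001]  mean=1.3901  Neff=7.0015  idx=[0, 1, 1, 2, 3, 4, 5, 6]

resampled_idx = [0, 1, 1, 2, 3, 4, 5, 6]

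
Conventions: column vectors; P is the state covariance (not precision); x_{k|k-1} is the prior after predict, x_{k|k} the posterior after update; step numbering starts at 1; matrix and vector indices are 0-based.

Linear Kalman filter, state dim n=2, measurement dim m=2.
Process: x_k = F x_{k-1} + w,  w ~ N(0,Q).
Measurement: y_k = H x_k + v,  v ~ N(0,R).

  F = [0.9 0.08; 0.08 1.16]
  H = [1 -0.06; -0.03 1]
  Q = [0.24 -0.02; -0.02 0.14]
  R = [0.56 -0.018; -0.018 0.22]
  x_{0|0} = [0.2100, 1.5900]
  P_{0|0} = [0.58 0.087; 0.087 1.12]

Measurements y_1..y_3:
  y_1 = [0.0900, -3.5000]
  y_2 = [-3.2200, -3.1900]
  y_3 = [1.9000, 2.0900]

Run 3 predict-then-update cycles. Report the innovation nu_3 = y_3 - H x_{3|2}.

innov = [3.5547, 6.0397]

step 1: x^-=[0.3162, 1.8612]  P^-=[0.7295 0.2171; 0.2171 1.6669]  S=[1.2694 0.0776; 0.0776 1.8746]  K=[0.5594 0.0810; 0.0382 0.8842]  nu=[-0.1145, -5.3517]  x^+=[-0.1812, -2.8751]  P^+=[0.3129 0.0171; 0.0171 0.1943]
step 2: x^-=[-0.3931, -3.3496]  P^-=[0.4971 0.0386; 0.0386 0.4067]  S=[1.0540 -0.0187; -0.0187 0.6248]  K=[0.4704 0.0519; 0.0250 0.6498]  nu=[-3.0278, 0.1478]  x^+=[-1.8098, -3.3291]  P^+=[0.2631 0.0108; 0.0108 0.1428]
step 3: x^-=[-1.8951, -4.0065]  P^-=[0.4556 0.0236; 0.0236 0.3359]  S=[1.0140 -0.0282; -0.0282 0.5549]  K=[0.4491 0.0407; 0.0202 0.6051]  nu=[3.5547, 6.0397]  x^+=[-0.0530, -0.2802]  P^+=[0.2512 0.0084; 0.0084 0.1330]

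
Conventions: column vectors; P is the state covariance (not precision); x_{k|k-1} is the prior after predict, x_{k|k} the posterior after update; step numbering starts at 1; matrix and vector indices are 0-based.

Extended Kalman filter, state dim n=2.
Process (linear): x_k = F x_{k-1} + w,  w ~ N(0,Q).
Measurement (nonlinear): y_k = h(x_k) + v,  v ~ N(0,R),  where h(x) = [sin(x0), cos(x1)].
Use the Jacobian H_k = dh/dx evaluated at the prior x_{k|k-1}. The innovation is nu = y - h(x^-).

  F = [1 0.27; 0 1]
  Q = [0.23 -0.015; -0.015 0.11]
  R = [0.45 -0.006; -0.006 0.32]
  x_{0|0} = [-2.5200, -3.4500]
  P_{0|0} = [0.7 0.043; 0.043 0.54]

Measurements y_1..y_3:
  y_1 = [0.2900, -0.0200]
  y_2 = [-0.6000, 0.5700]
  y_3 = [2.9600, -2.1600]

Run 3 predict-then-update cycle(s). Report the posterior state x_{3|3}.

x_post = [-3.9147, -3.3921]

step 1: x^-=[-3.4515, -3.4500]  P^-=[0.9926 0.1738; 0.1738 0.6500]  H_jac=[-0.9524 0.0000; 0.0000 -0.3035]  S=[1.3503 0.0442; 0.0442 0.3799]  K=[-0.6982 -0.0576; -0.1060 -0.5070]  nu=[-0.0150, 0.9328]  x^+=[-3.4947, -3.9214]  P^+=[0.3295 0.0469; 0.0469 0.5324]
step 2: x^-=[-4.5535, -3.9214]  P^-=[0.6237 0.1756; 0.1756 0.6424]  H_jac=[-0.1582 0.0000; 0.0000 -0.7031]  S=[0.4656 0.0135; 0.0135 0.6376]  K=[-0.2064 -0.1893; -0.0391 -0.7076]  nu=[-1.5874, 1.2811]  x^+=[-4.4683, -4.7658]  P^+=[0.5799 0.0844; 0.0844 0.3217]
step 3: x^-=[-5.7551, -4.7658]  P^-=[0.8789 0.1563; 0.1563 0.4317]  H_jac=[0.8638 0.0000; 0.0000 -0.9986]  S=[1.1058 -0.1408; -0.1408 0.7505]  K=[0.6763 -0.0811; 0.0501 -0.5650]  nu=[2.4561, -2.2134]  x^+=[-3.9147, -3.3921]  P^+=[0.3529 0.0300; 0.0300 0.1814]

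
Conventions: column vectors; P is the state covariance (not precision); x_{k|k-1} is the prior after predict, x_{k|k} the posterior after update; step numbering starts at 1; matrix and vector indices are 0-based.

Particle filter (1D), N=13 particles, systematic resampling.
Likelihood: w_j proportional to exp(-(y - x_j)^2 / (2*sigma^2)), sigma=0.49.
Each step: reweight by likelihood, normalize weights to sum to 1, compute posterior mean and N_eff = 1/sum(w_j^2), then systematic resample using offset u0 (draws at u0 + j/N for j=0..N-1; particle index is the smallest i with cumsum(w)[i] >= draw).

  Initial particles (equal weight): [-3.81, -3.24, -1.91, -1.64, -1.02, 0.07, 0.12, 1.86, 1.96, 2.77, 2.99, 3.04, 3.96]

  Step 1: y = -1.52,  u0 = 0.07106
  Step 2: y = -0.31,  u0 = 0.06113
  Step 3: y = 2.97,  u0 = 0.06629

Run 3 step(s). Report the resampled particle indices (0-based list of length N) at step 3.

step 1: w=[0.0000, 0.0009, 0.3162, 0.4212, 0.2579, 0.0022, 0.0016, 0.0000, 0.0000, 0.0000, 0.0000, 0.0000, 0.0000]  mean=-1.5603  Neff=2.9081  idx=[2, 2, 2, 2, 3, 3, 3, 3, 3, 4, 4, 4, 4]
step 2: w=[0.0031, 0.0031, 0.0031, 0.0031, 0.0163, 0.0163, 0.0163, 0.0163, 0.0163, 0.2265, 0.2265, 0.2265, 0.2265]  mean=-1.0816  Neff=4.8394  idx=[6, 9, 9, 9, 10, 10, 10, 11, 11, 11, 12, 12, 12]
step 3: w=[0.0000, 0.0833, 0.0833, 0.0833, 0.0833, 0.0833, 0.0833, 0.0833, 0.0833, 0.0833, 0.0833, 0.0833, 0.0833]  mean=-1.0200  Neff=12.0000  idx=[1, 2, 3, 4, 5, 6, 7, 8, 9, 10, 11, 11, 12]

resampled_idx = [1, 2, 3, 4, 5, 6, 7, 8, 9, 10, 11, 11, 12]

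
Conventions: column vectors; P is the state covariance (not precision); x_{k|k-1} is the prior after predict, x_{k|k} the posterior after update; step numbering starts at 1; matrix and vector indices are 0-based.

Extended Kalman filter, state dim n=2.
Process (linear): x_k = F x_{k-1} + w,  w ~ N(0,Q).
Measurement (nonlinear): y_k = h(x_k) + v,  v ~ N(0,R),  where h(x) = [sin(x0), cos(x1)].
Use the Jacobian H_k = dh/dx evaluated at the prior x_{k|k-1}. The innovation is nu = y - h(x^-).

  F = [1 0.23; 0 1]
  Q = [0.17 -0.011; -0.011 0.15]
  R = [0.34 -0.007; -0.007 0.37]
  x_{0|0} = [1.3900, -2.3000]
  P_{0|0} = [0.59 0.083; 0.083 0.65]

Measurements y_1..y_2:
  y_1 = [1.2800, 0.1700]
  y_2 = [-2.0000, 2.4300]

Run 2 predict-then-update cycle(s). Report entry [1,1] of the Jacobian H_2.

step 1: x^-=[0.8610, -2.3000]  P^-=[0.8326 0.2215; 0.2215 0.8000]  H_jac=[0.6517 0.0000; 0.0000 0.7457]  S=[0.6936 0.1006; 0.1006 0.8149]  K=[0.7666 0.1080; 0.1037 0.7193]  nu=[0.5215, 0.8363]  x^+=[1.3511, -1.6444]  P^+=[0.3988 0.0464; 0.0464 0.3559]
step 2: x^-=[0.9729, -1.6444]  P^-=[0.6090 0.1173; 0.1173 0.5059]  H_jac=[0.5629 0.0000; 0.0000 0.9973]  S=[0.5330 0.0588; 0.0588 0.8732]  K=[0.6331 0.0913; 0.0605 0.5738]  nu=[-2.8265, 2.5035]  x^+=[-0.5881, -0.3790]  P^+=[0.3813 0.0294; 0.0294 0.2124]

H_jac[1,1] = 0.9973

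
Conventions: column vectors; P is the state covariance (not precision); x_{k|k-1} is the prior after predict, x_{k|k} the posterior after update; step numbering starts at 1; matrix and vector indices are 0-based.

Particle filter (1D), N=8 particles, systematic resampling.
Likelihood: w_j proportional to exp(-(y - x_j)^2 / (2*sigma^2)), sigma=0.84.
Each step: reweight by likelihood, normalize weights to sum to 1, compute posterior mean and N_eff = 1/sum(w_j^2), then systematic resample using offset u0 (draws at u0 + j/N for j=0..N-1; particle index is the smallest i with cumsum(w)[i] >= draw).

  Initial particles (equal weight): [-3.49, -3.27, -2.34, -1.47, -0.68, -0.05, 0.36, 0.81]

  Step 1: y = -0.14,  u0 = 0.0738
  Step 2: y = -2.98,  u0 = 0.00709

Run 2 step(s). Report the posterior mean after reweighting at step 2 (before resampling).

post_mean = -1.2904

step 1: w=[0.0001, 0.0003, 0.0093, 0.0818, 0.2329, 0.2847, 0.2399, 0.1511]  mean=-0.1070  Neff=4.4954  idx=[3, 4, 4, 5, 5, 6, 6, 7]
step 2: w=[0.7912, 0.0938, 0.0938, 0.0091, 0.0091, 0.0015, 0.0015, 0.0002]  mean=-1.2904  Neff=1.5533  idx=[0, 0, 0, 0, 0, 0, 0, 1]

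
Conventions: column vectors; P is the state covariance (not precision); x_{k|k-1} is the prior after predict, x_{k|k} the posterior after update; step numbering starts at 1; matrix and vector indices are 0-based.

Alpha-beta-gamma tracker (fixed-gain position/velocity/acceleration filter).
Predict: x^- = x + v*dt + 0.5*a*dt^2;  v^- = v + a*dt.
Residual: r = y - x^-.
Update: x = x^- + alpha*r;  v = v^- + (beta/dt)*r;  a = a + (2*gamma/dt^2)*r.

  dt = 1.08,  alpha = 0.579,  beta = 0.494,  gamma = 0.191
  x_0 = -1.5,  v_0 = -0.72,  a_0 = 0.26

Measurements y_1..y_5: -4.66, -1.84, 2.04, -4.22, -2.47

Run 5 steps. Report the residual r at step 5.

step 1: x_pred=-2.1260  r=-2.5340  x^+=-3.5932  v^+=-1.5983  a^+=-0.5699
step 2: x_pred=-5.6517  r=3.8117  x^+=-3.4447  v^+=-0.4703  a^+=0.6784
step 3: x_pred=-3.5570  r=5.5970  x^+=-0.3163  v^+=2.8225  a^+=2.5115
step 4: x_pred=4.1967  r=-8.4167  x^+=-0.6766  v^+=1.6850  a^+=-0.2450
step 5: x_pred=1.0004  r=-3.4704  x^+=-1.0090  v^+=-0.1670  a^+=-1.3816

resid = -3.4704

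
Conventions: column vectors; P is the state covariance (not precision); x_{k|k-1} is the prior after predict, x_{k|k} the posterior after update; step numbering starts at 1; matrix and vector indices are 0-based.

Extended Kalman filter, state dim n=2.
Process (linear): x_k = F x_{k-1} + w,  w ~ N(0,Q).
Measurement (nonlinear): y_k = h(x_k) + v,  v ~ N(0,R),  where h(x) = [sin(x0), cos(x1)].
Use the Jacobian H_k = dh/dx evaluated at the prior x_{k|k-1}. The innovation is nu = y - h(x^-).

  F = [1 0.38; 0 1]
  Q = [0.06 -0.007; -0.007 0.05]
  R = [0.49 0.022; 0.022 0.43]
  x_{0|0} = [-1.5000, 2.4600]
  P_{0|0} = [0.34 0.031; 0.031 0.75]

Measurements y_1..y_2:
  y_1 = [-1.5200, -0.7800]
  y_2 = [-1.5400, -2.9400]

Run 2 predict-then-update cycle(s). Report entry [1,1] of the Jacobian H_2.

step 1: x^-=[-0.5652, 2.4600]  P^-=[0.5319 0.3090; 0.3090 0.8000]  H_jac=[0.8445 0.0000; 0.0000 -0.6300]  S=[0.8693 -0.1424; -0.1424 0.7476]  K=[0.4893 -0.1672; 0.1958 -0.6369]  nu=[-0.9844, -0.0034]  x^+=[-1.0463, 2.2694]  P^+=[0.2795 0.0970; 0.0970 0.4279]
step 2: x^-=[-0.1839, 2.2694]  P^-=[0.4751 0.2526; 0.2526 0.4779]  H_jac=[0.9831 0.0000; 0.0000 -0.7657]  S=[0.9492 -0.1682; -0.1682 0.7102]  K=[0.4632 -0.1627; 0.1778 -0.4731]  nu=[-1.3571, -2.2969]  x^+=[-0.4389, 3.1148]  P^+=[0.2272 0.0780; 0.0780 0.2606]

H_jac[1,1] = -0.7657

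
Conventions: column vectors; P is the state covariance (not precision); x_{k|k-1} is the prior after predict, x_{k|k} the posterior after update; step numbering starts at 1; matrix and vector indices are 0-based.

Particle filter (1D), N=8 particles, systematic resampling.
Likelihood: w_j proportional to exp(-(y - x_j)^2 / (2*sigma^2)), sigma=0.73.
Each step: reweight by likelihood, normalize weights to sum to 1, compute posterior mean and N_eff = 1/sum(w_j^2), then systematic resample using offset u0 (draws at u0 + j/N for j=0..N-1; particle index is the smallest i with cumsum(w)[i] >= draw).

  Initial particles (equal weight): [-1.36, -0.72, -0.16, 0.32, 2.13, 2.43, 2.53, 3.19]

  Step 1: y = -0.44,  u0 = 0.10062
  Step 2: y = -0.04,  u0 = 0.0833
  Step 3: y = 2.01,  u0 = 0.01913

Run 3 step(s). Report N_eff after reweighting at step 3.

step 1: w=[0.1561, 0.3210, 0.3210, 0.2009, 0.0007, 0.0002, 0.0001, 0.0000]  mean=-0.4284  Neff=3.6925  idx=[0, 1, 1, 1, 2, 2, 3, 3]
step 2: w=[0.0331, 0.1101, 0.1101, 0.1101, 0.1677, 0.1677, 0.1505, 0.1505]  mean=-0.2403  Neff=7.1918  idx=[1, 2, 3, 4, 5, 6, 6, 7]
step 3: w=[0.0039, 0.0039, 0.0039, 0.0518, 0.0518, 0.2948, 0.2948, 0.2948]  mean=0.2579  Neff=3.7566  idx=[3, 5, 5, 5, 6, 6, 7, 7]

N_eff = 3.7566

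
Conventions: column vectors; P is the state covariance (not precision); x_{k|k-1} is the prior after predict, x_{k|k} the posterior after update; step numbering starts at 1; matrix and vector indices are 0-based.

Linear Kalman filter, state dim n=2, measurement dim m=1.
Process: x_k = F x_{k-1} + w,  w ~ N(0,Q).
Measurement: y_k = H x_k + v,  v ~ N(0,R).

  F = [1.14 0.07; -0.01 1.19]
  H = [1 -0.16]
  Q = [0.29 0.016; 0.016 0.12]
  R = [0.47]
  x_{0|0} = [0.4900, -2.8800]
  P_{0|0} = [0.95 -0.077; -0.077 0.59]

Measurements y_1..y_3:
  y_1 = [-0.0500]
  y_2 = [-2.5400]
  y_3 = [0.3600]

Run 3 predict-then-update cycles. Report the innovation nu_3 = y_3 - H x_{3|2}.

step 1: x^-=[0.3570, -3.4321]  P^-=[1.5152 -0.0501; -0.0501 0.9574]  S=[2.0258]  K=[0.7519; -0.1003]  nu=[-0.9561]  x^+=[-0.3620, -3.3362]  P^+=[0.3699 0.1028; 0.1028 0.9370]
step 2: x^-=[-0.6462, -3.9664]  P^-=[0.7917 0.2292; 0.2292 1.4445]  S=[1.2253]  K=[0.6162; -0.0016]  nu=[-2.5285]  x^+=[-2.2041, -3.9624]  P^+=[0.3265 0.2304; 0.2304 1.4445]
step 3: x^-=[-2.7900, -4.6932]  P^-=[0.7581 0.4450; 0.4450 2.1601]  S=[1.1410]  K=[0.6020; 0.0871]  nu=[2.3991]  x^+=[-1.3457, -4.4843]  P^+=[0.3446 0.3852; 0.3852 2.1515]

innov = [2.3991]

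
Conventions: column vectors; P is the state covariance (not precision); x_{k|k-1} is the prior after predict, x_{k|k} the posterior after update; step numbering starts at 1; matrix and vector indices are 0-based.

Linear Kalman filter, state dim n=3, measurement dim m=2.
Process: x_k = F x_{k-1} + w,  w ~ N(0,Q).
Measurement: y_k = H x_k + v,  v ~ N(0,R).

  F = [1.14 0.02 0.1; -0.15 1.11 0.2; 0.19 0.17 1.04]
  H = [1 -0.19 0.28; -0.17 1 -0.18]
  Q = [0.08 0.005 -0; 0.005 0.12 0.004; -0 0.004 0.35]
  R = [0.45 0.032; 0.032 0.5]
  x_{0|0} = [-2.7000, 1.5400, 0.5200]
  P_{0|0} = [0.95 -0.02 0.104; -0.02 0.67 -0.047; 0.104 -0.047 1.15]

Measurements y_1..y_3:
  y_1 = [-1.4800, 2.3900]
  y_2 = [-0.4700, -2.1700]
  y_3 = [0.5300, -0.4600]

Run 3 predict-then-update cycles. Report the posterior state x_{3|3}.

step 1: x^-=[-2.9952, 2.2184, 0.2896]  P^-=[1.3490 -0.1281 0.4472; -0.1281 0.9924 0.2707; 0.4472 0.2707 1.6707]  S=[2.2361 -0.6190; -0.6190 1.5590]  K=[0.6656 -0.0166; 0.0716 0.6477; 0.4127 0.0959]  nu=[1.8556, -0.2855]  x^+=[-1.7554, 2.1664, 1.0281]  P^+=[0.3443 0.0483 -0.1293; 0.0483 0.3843 0.2776; -0.1293 0.2776 1.3244]
step 2: x^-=[-1.8551, 2.8736, 1.1040]  P^-=[0.5147 0.0464 0.0779; 0.0464 0.7692 0.6962; 0.0779 0.6962 1.8562]  S=[1.0899 -0.0462; -0.0462 1.0825]  K=[0.4829 -0.0303; 0.1125 0.5923; 0.4414 0.3411]  nu=[1.6219, -5.1603]  x^+=[-0.9156, -0.0002, 0.0595]  P^+=[0.2582 0.0197 -0.1363; 0.0197 0.3818 0.4373; -0.1363 0.4373 1.5318]
step 3: x^-=[-1.0379, 0.1490, -0.1121]  P^-=[0.4026 0.0461 0.0728; 0.0461 0.8532 0.9267; 0.0728 0.9267 2.1292]  S=[0.9750 0.0163; 0.0163 1.0891]  K=[0.4255 -0.0389; 0.1367 0.6211; 0.4975 0.4802]  nu=[1.6276, -0.8056]  x^+=[-0.3139, -0.1288, 0.3108]  P^+=[0.2250 0.0115 -0.1163; 0.0115 0.4122 0.5295; -0.1163 0.5295 1.6289]

x_post = [-0.3139, -0.1288, 0.3108]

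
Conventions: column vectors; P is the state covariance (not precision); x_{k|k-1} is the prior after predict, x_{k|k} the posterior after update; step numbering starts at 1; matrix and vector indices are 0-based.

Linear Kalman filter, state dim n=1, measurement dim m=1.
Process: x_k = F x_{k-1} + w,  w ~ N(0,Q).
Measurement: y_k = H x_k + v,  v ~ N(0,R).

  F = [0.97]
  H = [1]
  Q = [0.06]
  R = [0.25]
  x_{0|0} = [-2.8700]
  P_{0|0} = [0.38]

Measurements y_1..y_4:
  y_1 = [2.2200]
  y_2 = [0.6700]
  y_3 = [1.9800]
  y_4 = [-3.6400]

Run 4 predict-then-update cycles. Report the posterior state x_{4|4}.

x_post = [-0.7425]

step 1: x^-=[-2.7839]  P^-=[0.4175]  S=[0.6675]  K=[0.6255]  nu=[5.0039]  x^+=[0.3460]  P^+=[0.1564]
step 2: x^-=[0.3356]  P^-=[0.2071]  S=[0.4571]  K=[0.4531]  nu=[0.3344]  x^+=[0.4871]  P^+=[0.1133]
step 3: x^-=[0.4725]  P^-=[0.1666]  S=[0.4166]  K=[0.3999]  nu=[1.5075]  x^+=[1.0753]  P^+=[0.1000]
step 4: x^-=[1.0431]  P^-=[0.1541]  S=[0.4041]  K=[0.3813]  nu=[-4.6831]  x^+=[-0.7425]  P^+=[0.0953]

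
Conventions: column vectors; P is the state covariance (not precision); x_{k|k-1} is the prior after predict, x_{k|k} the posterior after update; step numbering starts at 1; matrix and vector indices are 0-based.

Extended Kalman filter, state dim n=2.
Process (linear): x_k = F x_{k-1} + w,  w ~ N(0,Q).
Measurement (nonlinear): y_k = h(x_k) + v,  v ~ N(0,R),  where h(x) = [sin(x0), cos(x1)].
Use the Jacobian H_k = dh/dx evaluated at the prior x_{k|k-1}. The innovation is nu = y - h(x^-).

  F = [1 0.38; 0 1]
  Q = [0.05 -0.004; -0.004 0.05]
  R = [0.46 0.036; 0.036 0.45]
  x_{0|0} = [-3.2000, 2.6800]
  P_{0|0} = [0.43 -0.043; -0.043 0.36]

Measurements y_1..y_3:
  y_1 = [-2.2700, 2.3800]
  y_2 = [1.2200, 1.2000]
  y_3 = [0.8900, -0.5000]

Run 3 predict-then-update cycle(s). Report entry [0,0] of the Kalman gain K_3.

K[0,0] = 0.4985

step 1: x^-=[-2.1816, 2.6800]  P^-=[0.4993 0.0898; 0.0898 0.4100]  H_jac=[-0.5735 0.0000; 0.0000 -0.4454]  S=[0.6242 0.0589; 0.0589 0.5313]  K=[-0.4564 -0.0246; -0.0506 -0.3381]  nu=[-1.4508, 3.2753]  x^+=[-1.6001, 1.6461]  P^+=[0.3676 0.0618; 0.0618 0.3457]
step 2: x^-=[-0.9746, 1.6461]  P^-=[0.5145 0.1891; 0.1891 0.3957]  H_jac=[0.5615 0.0000; 0.0000 -0.9972]  S=[0.6222 -0.0699; -0.0699 0.8434]  K=[0.4433 -0.1869; 0.1192 -0.4579]  nu=[2.0475, 1.2753]  x^+=[-0.3053, 1.3063]  P^+=[0.3512 0.0683; 0.0683 0.2023]
step 3: x^-=[0.1911, 1.3063]  P^-=[0.4823 0.1412; 0.1412 0.2523]  H_jac=[0.9818 0.0000; 0.0000 -0.9652]  S=[0.9249 -0.0978; -0.0978 0.6851]  K=[0.4985 -0.1278; 0.1140 -0.3392]  nu=[0.7001, -0.7614]  x^+=[0.6374, 1.6444]  P^+=[0.2289 0.0410; 0.0410 0.1539]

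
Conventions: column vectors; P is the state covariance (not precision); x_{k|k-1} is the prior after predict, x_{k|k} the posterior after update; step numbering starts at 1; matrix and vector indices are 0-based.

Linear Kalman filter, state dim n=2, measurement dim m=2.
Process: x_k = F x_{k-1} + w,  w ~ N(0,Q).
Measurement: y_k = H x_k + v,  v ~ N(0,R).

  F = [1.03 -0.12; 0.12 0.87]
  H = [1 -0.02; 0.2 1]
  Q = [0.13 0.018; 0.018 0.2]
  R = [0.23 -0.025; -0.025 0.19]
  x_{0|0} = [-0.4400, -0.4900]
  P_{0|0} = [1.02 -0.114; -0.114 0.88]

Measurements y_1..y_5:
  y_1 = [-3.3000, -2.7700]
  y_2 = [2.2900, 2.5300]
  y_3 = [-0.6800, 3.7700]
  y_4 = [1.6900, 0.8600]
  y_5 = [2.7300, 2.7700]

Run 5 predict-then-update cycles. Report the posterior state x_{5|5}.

step 1: x^-=[-0.3944, -0.4791]  P^-=[1.2530 -0.0483; -0.0483 0.8570]  S=[1.4852 0.1603; 0.1603 1.0778]  K=[0.8375 0.0631; -0.1310 0.8057]  nu=[-2.9152, -2.2120]  x^+=[-2.9753, -1.8792]  P^+=[0.1901 -0.0470; -0.0470 0.1657]
step 2: x^-=[-2.8391, -1.9920]  P^-=[0.3457 -0.0172; -0.0172 0.3184]  S=[0.5765 0.0206; 0.0206 0.5153]  K=[0.5975 0.0768; -0.0629 0.6137]  nu=[5.0892, 5.0898]  x^+=[0.5927, 0.8115]  P^+=[0.1349 -0.0273; -0.0273 0.1236]
step 3: x^-=[0.5131, 0.7772]  P^-=[0.2817 -0.0023; -0.0023 0.2898]  S=[0.5119 0.0232; 0.0232 0.4902]  K=[0.5466 0.0843; -0.0427 0.5924]  nu=[-1.1775, 2.8902]  x^+=[0.1131, 2.5395]  P^+=[0.1232 -0.0223; -0.0223 0.1181]
step 4: x^-=[-0.1882, 2.2230]  P^-=[0.2679 0.0013; 0.0013 0.2865]  S=[0.4979 0.0241; 0.0241 0.4877]  K=[0.5337 0.0861; -0.0375 0.5898]  nu=[1.9227, -1.3253]  x^+=[0.7240, 1.3691]  P^+=[0.1202 -0.0210; -0.0210 0.1172]
step 5: x^-=[0.5814, 1.2780]  P^-=[0.2644 0.0021; 0.0021 0.2861]  S=[0.4944 0.0242; 0.0242 0.4875]  K=[0.5304 0.0864; -0.0363 0.5895]  nu=[2.1742, 1.3757]  x^+=[1.8535, 2.0101]  P^+=[0.1194 -0.0207; -0.0207 0.1171]

x_post = [1.8535, 2.0101]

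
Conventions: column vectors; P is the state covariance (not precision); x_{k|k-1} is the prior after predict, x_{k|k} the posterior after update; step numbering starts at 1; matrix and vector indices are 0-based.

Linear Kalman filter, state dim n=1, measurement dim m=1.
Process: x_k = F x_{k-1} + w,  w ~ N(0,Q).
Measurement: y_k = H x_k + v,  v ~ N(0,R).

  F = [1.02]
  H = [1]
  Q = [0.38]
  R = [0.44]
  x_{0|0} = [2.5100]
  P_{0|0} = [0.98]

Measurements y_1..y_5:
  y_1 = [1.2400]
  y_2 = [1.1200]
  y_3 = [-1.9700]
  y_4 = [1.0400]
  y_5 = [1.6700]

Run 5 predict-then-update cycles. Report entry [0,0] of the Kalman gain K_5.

step 1: x^-=[2.5602]  P^-=[1.3996]  S=[1.8396]  K=[0.7608]  nu=[-1.3202]  x^+=[1.5558]  P^+=[0.3348]
step 2: x^-=[1.5869]  P^-=[0.7283]  S=[1.1683]  K=[0.6234]  nu=[-0.4669]  x^+=[1.2958]  P^+=[0.2743]
step 3: x^-=[1.3218]  P^-=[0.6654]  S=[1.1054]  K=[0.6019]  nu=[-3.2918]  x^+=[-0.6597]  P^+=[0.2649]
step 4: x^-=[-0.6729]  P^-=[0.6556]  S=[1.0956]  K=[0.5984]  nu=[1.7129]  x^+=[0.3521]  P^+=[0.2633]
step 5: x^-=[0.3591]  P^-=[0.6539]  S=[1.0939]  K=[0.5978]  nu=[1.3109]  x^+=[1.1427]  P^+=[0.2630]

K[0,0] = 0.5978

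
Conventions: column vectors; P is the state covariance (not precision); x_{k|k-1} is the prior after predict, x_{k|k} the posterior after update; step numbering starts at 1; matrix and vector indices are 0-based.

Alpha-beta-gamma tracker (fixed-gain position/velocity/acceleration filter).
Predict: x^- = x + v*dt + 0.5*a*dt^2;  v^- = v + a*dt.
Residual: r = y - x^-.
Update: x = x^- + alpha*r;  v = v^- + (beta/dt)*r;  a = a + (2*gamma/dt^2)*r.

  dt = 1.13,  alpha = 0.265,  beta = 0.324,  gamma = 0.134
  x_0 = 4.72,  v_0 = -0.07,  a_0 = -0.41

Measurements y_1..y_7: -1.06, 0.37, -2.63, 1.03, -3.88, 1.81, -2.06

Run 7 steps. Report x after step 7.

x_post = 3.6245

step 1: x_pred=4.3791  r=-5.4391  x^+=2.9378  v^+=-2.0928  a^+=-1.5516
step 2: x_pred=-0.4178  r=0.7878  x^+=-0.2090  v^+=-3.6203  a^+=-1.3862
step 3: x_pred=-5.1849  r=2.5549  x^+=-4.5079  v^+=-4.4542  a^+=-0.8500
step 4: x_pred=-10.0838  r=11.1138  x^+=-7.1386  v^+=-2.2281  a^+=1.4826
step 5: x_pred=-8.7098  r=4.8298  x^+=-7.4299  v^+=0.8321  a^+=2.4963
step 6: x_pred=-4.8959  r=6.7059  x^+=-3.1188  v^+=5.5756  a^+=3.9037
step 7: x_pred=5.6740  r=-7.7340  x^+=3.6245  v^+=7.7693  a^+=2.2805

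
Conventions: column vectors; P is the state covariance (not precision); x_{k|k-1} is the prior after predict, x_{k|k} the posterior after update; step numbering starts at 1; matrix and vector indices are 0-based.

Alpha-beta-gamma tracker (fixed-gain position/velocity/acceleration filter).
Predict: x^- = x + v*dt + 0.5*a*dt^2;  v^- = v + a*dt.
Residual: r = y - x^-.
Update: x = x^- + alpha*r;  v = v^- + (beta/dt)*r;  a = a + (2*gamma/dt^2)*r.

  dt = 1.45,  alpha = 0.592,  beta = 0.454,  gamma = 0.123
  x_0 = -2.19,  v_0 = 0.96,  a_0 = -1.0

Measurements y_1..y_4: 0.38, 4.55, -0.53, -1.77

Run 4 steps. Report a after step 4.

a_post = -0.7378

step 1: x_pred=-1.8493  r=2.2292  x^+=-0.5295  v^+=0.2080  a^+=-0.7392
step 2: x_pred=-1.0050  r=5.5550  x^+=2.2836  v^+=0.8755  a^+=-0.0892
step 3: x_pred=3.4592  r=-3.9892  x^+=1.0976  v^+=-0.5029  a^+=-0.5560
step 4: x_pred=-0.2161  r=-1.5539  x^+=-1.1360  v^+=-1.7956  a^+=-0.7378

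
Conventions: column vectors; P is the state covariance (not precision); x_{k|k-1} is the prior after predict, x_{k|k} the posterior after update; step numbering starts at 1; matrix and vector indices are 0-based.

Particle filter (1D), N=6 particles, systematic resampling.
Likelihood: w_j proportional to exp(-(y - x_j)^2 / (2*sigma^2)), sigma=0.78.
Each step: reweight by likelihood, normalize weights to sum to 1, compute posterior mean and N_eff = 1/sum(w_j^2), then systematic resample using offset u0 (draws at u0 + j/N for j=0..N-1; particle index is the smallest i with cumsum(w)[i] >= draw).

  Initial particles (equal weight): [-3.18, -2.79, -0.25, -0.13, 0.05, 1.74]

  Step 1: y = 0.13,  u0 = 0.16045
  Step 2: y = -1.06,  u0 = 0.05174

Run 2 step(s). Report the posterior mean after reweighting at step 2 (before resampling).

step 1: w=[0.0000, 0.0003, 0.3012, 0.3208, 0.3374, 0.0403]  mean=-0.0310  Neff=3.2355  idx=[2, 3, 3, 4, 4, 5]
step 2: w=[0.2542, 0.2142, 0.2142, 0.1584, 0.1584, 0.0007]  mean=-0.1022  Neff=4.8418  idx=[0, 0, 1, 2, 3, 4]

post_mean = -0.1022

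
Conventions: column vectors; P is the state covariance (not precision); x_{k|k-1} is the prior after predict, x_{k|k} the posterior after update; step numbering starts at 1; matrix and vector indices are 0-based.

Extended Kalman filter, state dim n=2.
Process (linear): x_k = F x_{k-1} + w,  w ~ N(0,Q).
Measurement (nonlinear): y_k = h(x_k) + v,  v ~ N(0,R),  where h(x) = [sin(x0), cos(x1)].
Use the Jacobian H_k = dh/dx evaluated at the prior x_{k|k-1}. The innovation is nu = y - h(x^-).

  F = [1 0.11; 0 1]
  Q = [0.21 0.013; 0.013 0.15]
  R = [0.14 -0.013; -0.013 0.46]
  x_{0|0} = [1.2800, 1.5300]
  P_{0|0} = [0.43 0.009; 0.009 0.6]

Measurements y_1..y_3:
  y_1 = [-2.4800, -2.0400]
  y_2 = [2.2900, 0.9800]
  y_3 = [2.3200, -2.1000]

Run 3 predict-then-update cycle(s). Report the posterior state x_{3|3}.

x_post = [1.1365, 2.9642]

step 1: x^-=[1.4483, 1.5300]  P^-=[0.6492 0.0880; 0.0880 0.7500]  H_jac=[0.1222 0.0000; 0.0000 -0.9992]  S=[0.1497 -0.0237; -0.0237 1.2088]  K=[0.5200 -0.0625; -0.0266 -0.6205]  nu=[-3.4725, -2.0808]  x^+=[-0.2274, 2.9134]  P^+=[0.6025 0.0356; 0.0356 0.2853]
step 2: x^-=[0.0930, 2.9134]  P^-=[0.8238 0.0799; 0.0799 0.4353]  H_jac=[0.9957 0.0000; 0.0000 -0.2262]  S=[0.9566 -0.0310; -0.0310 0.4823]  K=[0.8579 0.0177; 0.0767 -0.1992]  nu=[2.1971, 1.9541]  x^+=[2.0125, 2.6927]  P^+=[0.1204 0.0134; 0.0134 0.4096]
step 3: x^-=[2.3087, 2.6927]  P^-=[0.3383 0.0714; 0.0714 0.5596]  H_jac=[-0.6727 0.0000; 0.0000 -0.4340]  S=[0.2931 0.0079; 0.0079 0.5654]  K=[-0.7753 -0.0441; -0.1525 -0.4274]  nu=[1.5801, -1.1991]  x^+=[1.1365, 2.9642]  P^+=[0.1605 0.0235; 0.0235 0.4485]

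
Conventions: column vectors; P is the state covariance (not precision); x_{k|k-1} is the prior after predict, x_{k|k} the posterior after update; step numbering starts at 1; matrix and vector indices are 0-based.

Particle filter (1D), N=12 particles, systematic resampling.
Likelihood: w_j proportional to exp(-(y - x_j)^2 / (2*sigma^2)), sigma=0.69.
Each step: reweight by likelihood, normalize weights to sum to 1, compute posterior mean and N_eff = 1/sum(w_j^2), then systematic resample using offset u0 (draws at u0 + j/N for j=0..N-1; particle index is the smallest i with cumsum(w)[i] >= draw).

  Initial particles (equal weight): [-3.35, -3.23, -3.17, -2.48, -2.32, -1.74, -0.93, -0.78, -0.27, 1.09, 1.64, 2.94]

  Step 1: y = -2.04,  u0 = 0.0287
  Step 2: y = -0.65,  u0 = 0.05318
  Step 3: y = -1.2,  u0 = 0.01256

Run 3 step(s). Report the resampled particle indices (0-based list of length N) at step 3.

step 1: w=[0.0434, 0.0595, 0.0688, 0.2148, 0.2424, 0.2395, 0.0722, 0.0497, 0.0098, 0.0000, 0.0000, 0.0000]  mean=-2.1759  Neff=5.5510  idx=[0, 2, 3, 3, 3, 4, 4, 4, 5, 5, 5, 7]
step 2: w=[0.0002, 0.0006, 0.0142, 0.0142, 0.0142, 0.0255, 0.0255, 0.0255, 0.1371, 0.1371, 0.1371, 0.4689]  mean=-1.3669  Neff=3.5868  idx=[5, 8, 8, 9, 9, 10, 11, 11, 11, 11, 11, 11]
step 3: w=[0.0300, 0.0824, 0.0824, 0.0824, 0.0824, 0.0824, 0.0930, 0.0930, 0.0930, 0.0930, 0.0930, 0.0930]  mean=-1.2217  Neff=11.5280  idx=[0, 1, 2, 3, 4, 5, 6, 7, 8, 9, 10, 11]

resampled_idx = [0, 1, 2, 3, 4, 5, 6, 7, 8, 9, 10, 11]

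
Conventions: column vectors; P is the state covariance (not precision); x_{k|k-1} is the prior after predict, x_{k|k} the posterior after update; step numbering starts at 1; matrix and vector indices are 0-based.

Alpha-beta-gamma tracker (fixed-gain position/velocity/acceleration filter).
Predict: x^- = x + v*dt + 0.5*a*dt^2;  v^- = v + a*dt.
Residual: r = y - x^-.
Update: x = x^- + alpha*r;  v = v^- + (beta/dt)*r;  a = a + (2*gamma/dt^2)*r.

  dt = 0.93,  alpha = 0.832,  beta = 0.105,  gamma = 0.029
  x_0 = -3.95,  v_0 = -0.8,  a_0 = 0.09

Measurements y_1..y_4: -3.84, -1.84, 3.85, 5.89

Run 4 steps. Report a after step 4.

step 1: x_pred=-4.6551  r=0.8151  x^+=-3.9769  v^+=-0.6243  a^+=0.1447
step 2: x_pred=-4.4950  r=2.6550  x^+=-2.2860  v^+=-0.1900  a^+=0.3227
step 3: x_pred=-2.3232  r=6.1732  x^+=2.8129  v^+=0.8071  a^+=0.7367
step 4: x_pred=3.8821  r=2.0079  x^+=5.5527  v^+=1.7189  a^+=0.8713

a_post = 0.8713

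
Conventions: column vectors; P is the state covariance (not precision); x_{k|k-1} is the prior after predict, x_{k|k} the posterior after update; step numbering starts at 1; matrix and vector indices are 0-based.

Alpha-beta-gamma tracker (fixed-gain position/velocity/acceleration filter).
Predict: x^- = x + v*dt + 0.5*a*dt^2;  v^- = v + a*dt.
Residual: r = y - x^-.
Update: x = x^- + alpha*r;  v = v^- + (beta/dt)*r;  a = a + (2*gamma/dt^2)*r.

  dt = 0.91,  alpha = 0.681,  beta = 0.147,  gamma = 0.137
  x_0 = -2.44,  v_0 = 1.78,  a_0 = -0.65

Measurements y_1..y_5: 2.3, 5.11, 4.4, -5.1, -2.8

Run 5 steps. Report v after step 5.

v_post = -2.8148

step 1: x_pred=-1.0893  r=3.3893  x^+=1.2188  v^+=1.7360  a^+=0.4715
step 2: x_pred=2.9938  r=2.1162  x^+=4.4349  v^+=2.5069  a^+=1.1717
step 3: x_pred=7.2013  r=-2.8013  x^+=5.2936  v^+=3.1206  a^+=0.2448
step 4: x_pred=8.2347  r=-13.3347  x^+=-0.8462  v^+=1.1893  a^+=-4.1674
step 5: x_pred=-1.4895  r=-1.3105  x^+=-2.3820  v^+=-2.8148  a^+=-4.6010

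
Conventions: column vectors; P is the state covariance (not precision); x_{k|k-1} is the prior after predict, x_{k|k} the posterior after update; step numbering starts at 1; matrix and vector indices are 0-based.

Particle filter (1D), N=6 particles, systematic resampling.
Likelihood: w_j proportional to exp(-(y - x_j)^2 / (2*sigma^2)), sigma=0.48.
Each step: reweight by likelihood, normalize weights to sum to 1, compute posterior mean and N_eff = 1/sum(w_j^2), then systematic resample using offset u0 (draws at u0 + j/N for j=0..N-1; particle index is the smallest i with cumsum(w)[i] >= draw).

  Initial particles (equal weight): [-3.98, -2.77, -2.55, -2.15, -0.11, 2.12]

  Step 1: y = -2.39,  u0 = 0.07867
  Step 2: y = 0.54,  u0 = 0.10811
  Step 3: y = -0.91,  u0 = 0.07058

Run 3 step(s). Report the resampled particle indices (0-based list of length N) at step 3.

resampled_idx = [0, 1, 2, 3, 4, 5]

step 1: w=[0.0016, 0.2851, 0.3690, 0.3442, 0.0000, 0.0000]  mean=-2.4773  Neff=2.9765  idx=[1, 1, 2, 2, 3, 3]
step 2: w=[0.0002, 0.0002, 0.0033, 0.0033, 0.4966, 0.4966]  mean=-2.1528  Neff=2.0277  idx=[4, 4, 4, 5, 5, 5]
step 3: w=[0.1667, 0.1667, 0.1667, 0.1667, 0.1667, 0.1667]  mean=-2.1500  Neff=6.0000  idx=[0, 1, 2, 3, 4, 5]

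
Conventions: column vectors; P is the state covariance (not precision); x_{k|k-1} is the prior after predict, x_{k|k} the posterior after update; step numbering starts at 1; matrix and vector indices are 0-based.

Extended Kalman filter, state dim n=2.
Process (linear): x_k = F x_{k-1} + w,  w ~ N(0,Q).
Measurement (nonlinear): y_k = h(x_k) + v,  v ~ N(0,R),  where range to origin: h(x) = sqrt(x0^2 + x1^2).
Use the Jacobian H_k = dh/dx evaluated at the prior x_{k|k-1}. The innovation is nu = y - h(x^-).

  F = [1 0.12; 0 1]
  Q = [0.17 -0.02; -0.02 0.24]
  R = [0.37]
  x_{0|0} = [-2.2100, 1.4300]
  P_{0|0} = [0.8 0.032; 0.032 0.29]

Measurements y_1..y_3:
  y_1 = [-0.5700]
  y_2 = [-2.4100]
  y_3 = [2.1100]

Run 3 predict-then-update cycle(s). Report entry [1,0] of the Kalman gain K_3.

step 1: x^-=[-2.0384, 1.4300]  P^-=[0.9819 0.0468; 0.0468 0.5300]  H_jac=[-0.8186 0.5743]  S=[1.1588]  K=[-0.6704; 0.2296]  nu=[-3.0600]  x^+=[0.0131, 0.7274]  P^+=[0.4610 0.2252; 0.2252 0.4689]
step 2: x^-=[0.1004, 0.7274]  P^-=[0.6918 0.2615; 0.2615 0.7089]  H_jac=[0.1367 0.9906]  S=[1.1494]  K=[0.3076; 0.6421]  nu=[-3.1443]  x^+=[-0.8669, -1.2914]  P^+=[0.5830 0.0344; 0.0344 0.2351]
step 3: x^-=[-1.0218, -1.2914]  P^-=[0.7647 0.0426; 0.0426 0.4751]  H_jac=[-0.6205 -0.7842]  S=[0.9981]  K=[-0.5089; -0.3998]  nu=[0.4632]  x^+=[-1.2575, -1.4766]  P^+=[0.5062 -0.1604; -0.1604 0.3155]

K[1,0] = -0.3998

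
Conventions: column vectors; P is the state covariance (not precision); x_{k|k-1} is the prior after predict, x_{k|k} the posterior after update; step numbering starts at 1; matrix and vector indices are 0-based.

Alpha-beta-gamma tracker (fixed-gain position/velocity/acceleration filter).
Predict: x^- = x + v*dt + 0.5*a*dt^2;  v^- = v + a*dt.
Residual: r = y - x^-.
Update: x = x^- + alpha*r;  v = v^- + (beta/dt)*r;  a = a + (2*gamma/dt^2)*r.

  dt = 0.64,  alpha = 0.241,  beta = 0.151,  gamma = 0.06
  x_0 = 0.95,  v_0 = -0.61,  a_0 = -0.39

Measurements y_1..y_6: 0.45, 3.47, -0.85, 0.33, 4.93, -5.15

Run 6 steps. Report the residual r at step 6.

resid = -7.6616

step 1: x_pred=0.4797  r=-0.0297  x^+=0.4726  v^+=-0.8666  a^+=-0.3987
step 2: x_pred=-0.1637  r=3.6337  x^+=0.7120  v^+=-0.2645  a^+=0.6659
step 3: x_pred=0.6791  r=-1.5291  x^+=0.3106  v^+=-0.1991  a^+=0.2179
step 4: x_pred=0.2278  r=0.1022  x^+=0.2524  v^+=-0.0355  a^+=0.2478
step 5: x_pred=0.2804  r=4.6496  x^+=1.4010  v^+=1.2201  a^+=1.6100
step 6: x_pred=2.5116  r=-7.6616  x^+=0.6651  v^+=0.4428  a^+=-0.6346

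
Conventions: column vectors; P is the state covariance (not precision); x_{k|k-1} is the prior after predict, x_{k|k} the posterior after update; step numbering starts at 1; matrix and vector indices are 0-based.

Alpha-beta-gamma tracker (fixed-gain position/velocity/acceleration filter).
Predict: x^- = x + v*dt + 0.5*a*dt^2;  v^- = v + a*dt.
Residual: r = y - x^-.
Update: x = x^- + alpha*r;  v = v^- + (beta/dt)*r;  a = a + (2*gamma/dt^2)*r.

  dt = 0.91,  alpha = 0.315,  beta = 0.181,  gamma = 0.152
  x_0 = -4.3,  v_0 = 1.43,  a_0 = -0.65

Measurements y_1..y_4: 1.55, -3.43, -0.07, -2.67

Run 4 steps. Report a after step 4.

a_post = -2.2833

step 1: x_pred=-3.2678  r=4.8178  x^+=-1.7502  v^+=1.7968  a^+=1.1187
step 2: x_pred=0.3480  r=-3.7780  x^+=-0.8421  v^+=2.0633  a^+=-0.2683
step 3: x_pred=0.9245  r=-0.9945  x^+=0.6112  v^+=1.6214  a^+=-0.6334
step 4: x_pred=1.8244  r=-4.4944  x^+=0.4087  v^+=0.1511  a^+=-2.2833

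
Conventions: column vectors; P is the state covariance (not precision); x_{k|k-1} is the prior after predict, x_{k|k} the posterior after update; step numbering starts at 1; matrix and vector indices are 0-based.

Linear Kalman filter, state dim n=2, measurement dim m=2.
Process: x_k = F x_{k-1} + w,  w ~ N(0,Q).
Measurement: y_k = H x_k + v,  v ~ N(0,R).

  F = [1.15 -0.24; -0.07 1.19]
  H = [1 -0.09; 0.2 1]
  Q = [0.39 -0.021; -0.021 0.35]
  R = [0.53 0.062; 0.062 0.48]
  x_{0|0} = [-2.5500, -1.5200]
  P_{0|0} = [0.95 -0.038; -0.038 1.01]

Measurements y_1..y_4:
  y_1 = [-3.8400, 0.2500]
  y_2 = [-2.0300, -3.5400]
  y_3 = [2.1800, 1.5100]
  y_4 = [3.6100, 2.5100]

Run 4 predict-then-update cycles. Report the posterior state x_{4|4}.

step 1: x^-=[-2.5677, -1.6303]  P^-=[1.7255 -0.4386; -0.4386 1.7912]  S=[2.3490 -0.1848; -0.1848 2.1648]  K=[0.7530 0.0211; -0.1947 0.7703]  nu=[-1.4190, 2.3938]  x^+=[-3.5858, 0.4900]  P^+=[0.3984 -0.0229; -0.0229 0.3622]
step 2: x^-=[-4.2412, 0.8341]  P^-=[0.9503 -0.1882; -0.1882 0.8687]  S=[1.5212 -0.0109; -0.0109 1.3115]  K=[0.6359 0.0067; -0.1706 0.6323]  nu=[2.2863, -3.5258]  x^+=[-2.8111, -1.7852]  P^+=[0.3352 -0.0244; -0.0244 0.2978]
step 3: x^-=[-2.8043, -1.9276]  P^-=[0.8640 -0.1668; -0.1668 0.7774]  S=[1.4303 0.0010; 0.0010 1.2253]  K=[0.6145 0.0044; -0.1660 0.6074]  nu=[4.8109, 3.9985]  x^+=[0.1696, -0.2974]  P^+=[0.3238 -0.0246; -0.0246 0.2862]
step 4: x^-=[0.2664, -0.3658]  P^-=[0.8482 -0.1628; -0.1628 0.7609]  S=[1.4137 0.0033; 0.0033 1.2097]  K=[0.6104 0.0040; -0.1650 0.6025]  nu=[3.3106, 2.8225]  x^+=[2.2984, 0.7886]  P^+=[0.3215 -0.0245; -0.0245 0.2839]

x_post = [2.2984, 0.7886]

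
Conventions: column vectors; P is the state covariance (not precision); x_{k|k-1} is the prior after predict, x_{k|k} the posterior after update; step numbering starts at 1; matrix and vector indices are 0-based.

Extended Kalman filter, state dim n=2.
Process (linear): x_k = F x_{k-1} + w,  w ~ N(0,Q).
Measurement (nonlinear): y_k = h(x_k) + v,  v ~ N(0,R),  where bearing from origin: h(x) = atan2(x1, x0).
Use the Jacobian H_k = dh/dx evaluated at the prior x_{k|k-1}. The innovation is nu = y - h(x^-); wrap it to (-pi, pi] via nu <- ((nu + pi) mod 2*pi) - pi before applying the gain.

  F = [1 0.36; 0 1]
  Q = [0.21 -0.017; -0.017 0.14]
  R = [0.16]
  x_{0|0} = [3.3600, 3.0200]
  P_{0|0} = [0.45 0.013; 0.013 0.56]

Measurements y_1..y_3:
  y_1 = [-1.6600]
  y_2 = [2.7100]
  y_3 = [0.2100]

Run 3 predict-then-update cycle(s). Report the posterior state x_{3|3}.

x_post = [7.0443, 3.2158]

step 1: x^-=[4.4472, 3.0200]  P^-=[0.7419 0.1976; 0.1976 0.7000]  H_jac=[-0.1045 0.1539]  S=[0.1783]  K=[-0.2643; 0.4883]  nu=[-2.2565]  x^+=[5.0436, 1.9181]  P^+=[0.7295 0.2206; 0.2206 0.6575]
step 2: x^-=[5.7341, 1.9181]  P^-=[1.1835 0.4403; 0.4403 0.7975]  H_jac=[-0.0525 0.1568]  S=[0.1756]  K=[0.0396; 0.5806]  nu=[2.3872]  x^+=[5.8287, 3.3043]  P^+=[1.1833 0.4363; 0.4363 0.7383]
step 3: x^-=[7.0183, 3.3043]  P^-=[1.8030 0.6850; 0.6850 0.8783]  H_jac=[-0.0549 0.1166]  S=[0.1686]  K=[-0.1133; 0.3844]  nu=[-0.2300]  x^+=[7.0443, 3.2158]  P^+=[1.8009 0.6924; 0.6924 0.8534]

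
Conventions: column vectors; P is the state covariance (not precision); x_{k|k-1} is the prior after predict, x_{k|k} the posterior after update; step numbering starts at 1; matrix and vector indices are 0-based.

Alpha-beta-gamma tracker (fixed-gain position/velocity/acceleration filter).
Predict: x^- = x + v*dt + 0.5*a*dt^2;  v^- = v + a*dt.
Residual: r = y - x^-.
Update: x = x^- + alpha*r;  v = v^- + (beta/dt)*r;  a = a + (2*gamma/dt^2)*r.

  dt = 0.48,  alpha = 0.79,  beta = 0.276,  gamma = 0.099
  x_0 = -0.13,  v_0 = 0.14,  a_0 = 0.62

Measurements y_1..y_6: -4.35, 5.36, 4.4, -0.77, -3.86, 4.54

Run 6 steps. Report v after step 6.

v_post = 0.0545

step 1: x_pred=0.0086  r=-4.3586  x^+=-3.4347  v^+=-2.0686  a^+=-3.1257
step 2: x_pred=-4.7877  r=10.1477  x^+=3.2290  v^+=2.2660  a^+=5.5950
step 3: x_pred=4.9612  r=-0.5612  x^+=4.5179  v^+=4.6289  a^+=5.1127
step 4: x_pred=7.3287  r=-8.0987  x^+=0.9307  v^+=2.4262  a^+=-1.8471
step 5: x_pred=1.8825  r=-5.7425  x^+=-2.6541  v^+=-1.7623  a^+=-6.7821
step 6: x_pred=-4.2813  r=8.8213  x^+=2.6875  v^+=0.0545  a^+=0.7987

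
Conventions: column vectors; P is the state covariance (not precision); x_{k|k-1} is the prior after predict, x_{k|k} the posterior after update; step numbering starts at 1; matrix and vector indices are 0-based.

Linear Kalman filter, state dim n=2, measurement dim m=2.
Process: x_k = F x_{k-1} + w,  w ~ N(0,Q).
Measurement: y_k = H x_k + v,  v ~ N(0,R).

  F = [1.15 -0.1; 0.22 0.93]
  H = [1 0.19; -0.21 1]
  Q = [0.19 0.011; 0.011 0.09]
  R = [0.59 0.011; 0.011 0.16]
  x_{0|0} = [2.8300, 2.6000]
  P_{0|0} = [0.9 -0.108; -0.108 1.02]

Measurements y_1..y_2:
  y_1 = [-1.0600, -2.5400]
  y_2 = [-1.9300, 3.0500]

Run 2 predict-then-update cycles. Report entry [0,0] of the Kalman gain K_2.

K[0,0] = 0.5383

step 1: x^-=[2.9945, 3.0406]  P^-=[1.4153 0.0307; 0.0307 0.9716]  S=[2.0520 -0.0721; -0.0721 1.1811]  K=[0.6861 -0.1837; 0.1339 0.8253]  nu=[-4.6322, -4.9518]  x^+=[0.7262, -1.6666]  P^+=[0.3913 0.0603; 0.0603 0.1462]
step 2: x^-=[1.0018, -1.3902]  P^-=[0.6951 0.1596; 0.1596 0.2601]  S=[1.3551 0.0677; 0.0677 0.3837]  K=[0.5383 -0.0594; 0.1259 0.5683]  nu=[-2.6677, 4.6506]  x^+=[-0.7105, 0.9168]  P^+=[0.3054 0.0606; 0.0606 0.1050]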